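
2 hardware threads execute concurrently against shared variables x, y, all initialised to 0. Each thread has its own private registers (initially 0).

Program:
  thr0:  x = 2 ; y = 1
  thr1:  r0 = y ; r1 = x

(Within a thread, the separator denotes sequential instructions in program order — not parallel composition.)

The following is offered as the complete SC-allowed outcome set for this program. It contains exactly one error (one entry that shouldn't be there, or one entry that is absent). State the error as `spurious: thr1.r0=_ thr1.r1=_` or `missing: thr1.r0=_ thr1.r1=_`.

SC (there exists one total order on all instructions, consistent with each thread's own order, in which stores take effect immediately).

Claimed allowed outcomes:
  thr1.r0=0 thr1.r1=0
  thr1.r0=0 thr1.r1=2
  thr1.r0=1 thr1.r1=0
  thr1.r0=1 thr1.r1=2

outcome vector order: (thr1.r0,thr1.r1)
SC (3): 0/0 0/2 1/2
claimed∖SC = {1/0}

spurious: thr1.r0=1 thr1.r1=0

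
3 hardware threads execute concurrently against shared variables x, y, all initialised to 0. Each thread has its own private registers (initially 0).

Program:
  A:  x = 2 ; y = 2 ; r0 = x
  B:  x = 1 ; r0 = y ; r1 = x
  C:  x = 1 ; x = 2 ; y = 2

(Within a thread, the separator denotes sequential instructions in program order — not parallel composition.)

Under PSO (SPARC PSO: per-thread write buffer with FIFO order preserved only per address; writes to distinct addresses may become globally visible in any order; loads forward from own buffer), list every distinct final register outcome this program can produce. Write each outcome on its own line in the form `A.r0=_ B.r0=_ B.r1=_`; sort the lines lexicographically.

outcome vector order: (A.r0,B.r0,B.r1)
|PSO outcomes| = 8

A.r0=1 B.r0=0 B.r1=1
A.r0=1 B.r0=0 B.r1=2
A.r0=1 B.r0=2 B.r1=1
A.r0=1 B.r0=2 B.r1=2
A.r0=2 B.r0=0 B.r1=1
A.r0=2 B.r0=0 B.r1=2
A.r0=2 B.r0=2 B.r1=1
A.r0=2 B.r0=2 B.r1=2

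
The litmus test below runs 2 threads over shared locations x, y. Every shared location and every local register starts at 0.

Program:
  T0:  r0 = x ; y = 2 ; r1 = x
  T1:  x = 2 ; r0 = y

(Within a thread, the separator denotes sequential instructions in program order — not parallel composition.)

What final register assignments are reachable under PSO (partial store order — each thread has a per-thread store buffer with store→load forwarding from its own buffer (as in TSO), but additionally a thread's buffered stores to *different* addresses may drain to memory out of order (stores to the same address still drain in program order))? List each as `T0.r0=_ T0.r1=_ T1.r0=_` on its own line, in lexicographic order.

T0.r0=0 T0.r1=0 T1.r0=0
T0.r0=0 T0.r1=0 T1.r0=2
T0.r0=0 T0.r1=2 T1.r0=0
T0.r0=0 T0.r1=2 T1.r0=2
T0.r0=2 T0.r1=2 T1.r0=0
T0.r0=2 T0.r1=2 T1.r0=2

outcome vector order: (T0.r0,T0.r1,T1.r0)
|PSO outcomes| = 6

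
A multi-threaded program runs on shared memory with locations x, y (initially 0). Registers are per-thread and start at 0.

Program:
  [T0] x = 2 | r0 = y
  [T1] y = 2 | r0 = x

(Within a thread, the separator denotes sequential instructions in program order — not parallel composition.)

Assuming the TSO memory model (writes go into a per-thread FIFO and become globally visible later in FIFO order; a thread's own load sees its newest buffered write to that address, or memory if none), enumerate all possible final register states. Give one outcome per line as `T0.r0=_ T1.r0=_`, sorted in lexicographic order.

outcome vector order: (T0.r0,T1.r0)
|TSO outcomes| = 4

T0.r0=0 T1.r0=0
T0.r0=0 T1.r0=2
T0.r0=2 T1.r0=0
T0.r0=2 T1.r0=2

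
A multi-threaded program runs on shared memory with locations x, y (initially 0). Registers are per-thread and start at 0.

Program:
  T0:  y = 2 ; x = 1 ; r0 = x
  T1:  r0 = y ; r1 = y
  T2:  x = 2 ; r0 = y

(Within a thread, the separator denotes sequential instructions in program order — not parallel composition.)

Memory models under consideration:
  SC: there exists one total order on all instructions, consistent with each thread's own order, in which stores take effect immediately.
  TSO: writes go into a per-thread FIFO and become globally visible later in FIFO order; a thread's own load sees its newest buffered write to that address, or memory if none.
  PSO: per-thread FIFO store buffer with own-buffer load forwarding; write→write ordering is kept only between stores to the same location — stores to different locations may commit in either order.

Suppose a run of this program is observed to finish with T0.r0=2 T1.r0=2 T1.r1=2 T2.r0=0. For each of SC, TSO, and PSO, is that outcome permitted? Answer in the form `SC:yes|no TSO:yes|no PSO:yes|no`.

outcome vector order: (T0.r0,T1.r0,T1.r1,T2.r0)
SC (9): 1000, 1002, 1020, 1022, 1220, 1222, 2002, 2022, 2222
TSO (12): 1000, 1002, 1020, 1022, 1220, 1222, 2000, 2002, 2020, 2022, 2220, 2222
PSO (12): 1000, 1002, 1020, 1022, 1220, 1222, 2000, 2002, 2020, 2022, 2220, 2222
target 2220 ∈ {TSO,PSO}

SC:no TSO:yes PSO:yes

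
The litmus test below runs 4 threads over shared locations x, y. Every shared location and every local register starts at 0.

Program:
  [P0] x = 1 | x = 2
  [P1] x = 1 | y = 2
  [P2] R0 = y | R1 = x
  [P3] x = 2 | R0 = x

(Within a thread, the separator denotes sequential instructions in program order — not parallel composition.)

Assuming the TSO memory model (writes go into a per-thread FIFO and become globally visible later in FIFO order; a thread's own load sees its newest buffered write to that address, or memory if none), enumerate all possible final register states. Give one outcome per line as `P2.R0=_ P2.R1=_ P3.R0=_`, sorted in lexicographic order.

P2.R0=0 P2.R1=0 P3.R0=1
P2.R0=0 P2.R1=0 P3.R0=2
P2.R0=0 P2.R1=1 P3.R0=1
P2.R0=0 P2.R1=1 P3.R0=2
P2.R0=0 P2.R1=2 P3.R0=1
P2.R0=0 P2.R1=2 P3.R0=2
P2.R0=2 P2.R1=1 P3.R0=1
P2.R0=2 P2.R1=1 P3.R0=2
P2.R0=2 P2.R1=2 P3.R0=1
P2.R0=2 P2.R1=2 P3.R0=2

outcome vector order: (P2.R0,P2.R1,P3.R0)
|TSO outcomes| = 10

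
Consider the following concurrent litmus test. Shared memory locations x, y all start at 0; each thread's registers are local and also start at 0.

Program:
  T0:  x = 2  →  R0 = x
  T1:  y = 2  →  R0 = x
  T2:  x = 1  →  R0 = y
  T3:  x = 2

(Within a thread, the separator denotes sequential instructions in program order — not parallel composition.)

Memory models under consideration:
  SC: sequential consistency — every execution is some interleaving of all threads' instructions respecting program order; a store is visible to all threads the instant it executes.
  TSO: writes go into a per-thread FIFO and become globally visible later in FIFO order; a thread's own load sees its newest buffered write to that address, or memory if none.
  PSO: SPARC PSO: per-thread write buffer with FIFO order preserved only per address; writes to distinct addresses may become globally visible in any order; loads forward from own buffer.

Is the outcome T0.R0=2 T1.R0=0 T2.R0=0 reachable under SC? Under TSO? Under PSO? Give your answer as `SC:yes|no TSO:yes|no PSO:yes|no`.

SC:no TSO:yes PSO:yes

outcome vector order: (T0.R0,T1.R0,T2.R0)
SC (10): 102; 110; 112; 120; 122; 202; 210; 212; 220; 222
TSO (12): 100; 102; 110; 112; 120; 122; 200; 202; 210; 212; 220; 222
PSO (12): 100; 102; 110; 112; 120; 122; 200; 202; 210; 212; 220; 222
target 200 ∈ {TSO,PSO}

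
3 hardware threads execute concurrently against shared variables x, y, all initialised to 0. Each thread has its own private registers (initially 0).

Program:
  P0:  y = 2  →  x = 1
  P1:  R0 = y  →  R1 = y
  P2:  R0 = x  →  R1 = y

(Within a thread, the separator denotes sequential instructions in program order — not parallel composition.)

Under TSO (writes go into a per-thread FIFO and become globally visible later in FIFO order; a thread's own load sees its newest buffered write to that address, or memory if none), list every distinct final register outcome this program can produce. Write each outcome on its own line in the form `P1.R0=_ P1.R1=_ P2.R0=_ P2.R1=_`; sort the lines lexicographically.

outcome vector order: (P1.R0,P1.R1,P2.R0,P2.R1)
|TSO outcomes| = 9

P1.R0=0 P1.R1=0 P2.R0=0 P2.R1=0
P1.R0=0 P1.R1=0 P2.R0=0 P2.R1=2
P1.R0=0 P1.R1=0 P2.R0=1 P2.R1=2
P1.R0=0 P1.R1=2 P2.R0=0 P2.R1=0
P1.R0=0 P1.R1=2 P2.R0=0 P2.R1=2
P1.R0=0 P1.R1=2 P2.R0=1 P2.R1=2
P1.R0=2 P1.R1=2 P2.R0=0 P2.R1=0
P1.R0=2 P1.R1=2 P2.R0=0 P2.R1=2
P1.R0=2 P1.R1=2 P2.R0=1 P2.R1=2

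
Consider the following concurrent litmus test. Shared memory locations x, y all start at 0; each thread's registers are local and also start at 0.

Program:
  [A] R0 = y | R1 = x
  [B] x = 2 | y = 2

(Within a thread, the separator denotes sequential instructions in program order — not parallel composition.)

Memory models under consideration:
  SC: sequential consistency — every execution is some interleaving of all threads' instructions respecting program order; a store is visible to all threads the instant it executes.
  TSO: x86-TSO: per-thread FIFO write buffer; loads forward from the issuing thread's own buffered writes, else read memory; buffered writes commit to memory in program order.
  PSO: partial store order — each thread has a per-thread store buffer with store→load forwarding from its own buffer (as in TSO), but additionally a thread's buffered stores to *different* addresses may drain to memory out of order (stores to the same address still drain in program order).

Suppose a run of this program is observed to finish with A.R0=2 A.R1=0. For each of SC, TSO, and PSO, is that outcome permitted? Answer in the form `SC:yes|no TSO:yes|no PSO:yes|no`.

outcome vector order: (A.R0,A.R1)
under SC → <0 0>; <0 2>; <2 2>
under TSO → <0 0>; <0 2>; <2 2>
under PSO → <0 0>; <0 2>; <2 0>; <2 2>
target <2 0> ∈ {PSO}

SC:no TSO:no PSO:yes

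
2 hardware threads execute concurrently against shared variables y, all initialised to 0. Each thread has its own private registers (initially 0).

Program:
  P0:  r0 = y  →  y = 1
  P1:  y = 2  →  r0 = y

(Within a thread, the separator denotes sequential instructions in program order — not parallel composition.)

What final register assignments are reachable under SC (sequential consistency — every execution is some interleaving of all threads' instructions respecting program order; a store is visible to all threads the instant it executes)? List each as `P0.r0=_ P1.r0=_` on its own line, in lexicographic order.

P0.r0=0 P1.r0=1
P0.r0=0 P1.r0=2
P0.r0=2 P1.r0=1
P0.r0=2 P1.r0=2

outcome vector order: (P0.r0,P1.r0)
|SC outcomes| = 4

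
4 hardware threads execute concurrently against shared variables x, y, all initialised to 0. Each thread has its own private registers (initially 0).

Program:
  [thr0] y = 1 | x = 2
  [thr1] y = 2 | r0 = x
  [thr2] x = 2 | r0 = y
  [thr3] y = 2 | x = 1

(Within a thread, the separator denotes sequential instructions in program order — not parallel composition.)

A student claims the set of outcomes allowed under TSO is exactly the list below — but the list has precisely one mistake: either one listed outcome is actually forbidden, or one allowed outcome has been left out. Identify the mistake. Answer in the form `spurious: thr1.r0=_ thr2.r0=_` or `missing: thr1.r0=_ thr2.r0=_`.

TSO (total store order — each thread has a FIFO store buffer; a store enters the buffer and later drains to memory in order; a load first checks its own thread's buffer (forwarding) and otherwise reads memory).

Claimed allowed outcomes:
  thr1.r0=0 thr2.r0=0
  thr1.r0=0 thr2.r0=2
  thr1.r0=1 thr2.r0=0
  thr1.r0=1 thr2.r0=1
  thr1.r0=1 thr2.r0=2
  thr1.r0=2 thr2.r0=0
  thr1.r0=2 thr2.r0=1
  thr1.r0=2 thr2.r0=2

outcome vector order: (thr1.r0,thr2.r0)
TSO (9): 0/0, 0/1, 0/2, 1/0, 1/1, 1/2, 2/0, 2/1, 2/2
TSO∖claimed = {0/1}

missing: thr1.r0=0 thr2.r0=1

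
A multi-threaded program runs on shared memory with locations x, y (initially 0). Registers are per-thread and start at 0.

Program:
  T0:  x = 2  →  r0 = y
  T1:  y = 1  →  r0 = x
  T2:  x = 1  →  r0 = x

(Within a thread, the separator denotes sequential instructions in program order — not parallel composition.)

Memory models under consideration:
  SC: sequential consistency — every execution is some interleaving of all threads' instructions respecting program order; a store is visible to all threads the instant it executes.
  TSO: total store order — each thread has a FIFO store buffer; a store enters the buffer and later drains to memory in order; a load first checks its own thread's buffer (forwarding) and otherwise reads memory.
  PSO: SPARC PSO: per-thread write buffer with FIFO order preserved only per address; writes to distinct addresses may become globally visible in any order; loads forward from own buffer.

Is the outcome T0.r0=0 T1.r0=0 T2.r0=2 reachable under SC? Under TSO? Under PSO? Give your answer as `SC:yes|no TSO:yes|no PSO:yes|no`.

SC:no TSO:yes PSO:yes

outcome vector order: (T0.r0,T1.r0,T2.r0)
[SC] allowed = {(0,1,1), (0,2,1), (0,2,2), (1,0,1), (1,0,2), (1,1,1), (1,1,2), (1,2,1), (1,2,2)}
[TSO] allowed = {(0,0,1), (0,0,2), (0,1,1), (0,1,2), (0,2,1), (0,2,2), (1,0,1), (1,0,2), (1,1,1), (1,1,2), (1,2,1), (1,2,2)}
[PSO] allowed = {(0,0,1), (0,0,2), (0,1,1), (0,1,2), (0,2,1), (0,2,2), (1,0,1), (1,0,2), (1,1,1), (1,1,2), (1,2,1), (1,2,2)}
target (0,0,2) ∈ {TSO,PSO}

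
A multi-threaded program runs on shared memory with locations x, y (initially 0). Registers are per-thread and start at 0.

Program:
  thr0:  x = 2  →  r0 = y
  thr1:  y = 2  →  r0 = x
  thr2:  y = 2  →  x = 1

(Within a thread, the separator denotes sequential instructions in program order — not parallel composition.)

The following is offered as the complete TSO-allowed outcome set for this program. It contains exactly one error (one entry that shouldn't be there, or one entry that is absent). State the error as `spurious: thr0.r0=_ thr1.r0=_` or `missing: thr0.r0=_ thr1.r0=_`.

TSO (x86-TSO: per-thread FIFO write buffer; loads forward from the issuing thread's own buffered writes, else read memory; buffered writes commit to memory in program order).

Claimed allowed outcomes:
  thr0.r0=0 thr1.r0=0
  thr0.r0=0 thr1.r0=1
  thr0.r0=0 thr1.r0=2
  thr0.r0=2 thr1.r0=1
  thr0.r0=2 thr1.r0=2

missing: thr0.r0=2 thr1.r0=0

outcome vector order: (thr0.r0,thr1.r0)
under TSO → 0/0 0/1 0/2 2/0 2/1 2/2
TSO∖claimed = {2/0}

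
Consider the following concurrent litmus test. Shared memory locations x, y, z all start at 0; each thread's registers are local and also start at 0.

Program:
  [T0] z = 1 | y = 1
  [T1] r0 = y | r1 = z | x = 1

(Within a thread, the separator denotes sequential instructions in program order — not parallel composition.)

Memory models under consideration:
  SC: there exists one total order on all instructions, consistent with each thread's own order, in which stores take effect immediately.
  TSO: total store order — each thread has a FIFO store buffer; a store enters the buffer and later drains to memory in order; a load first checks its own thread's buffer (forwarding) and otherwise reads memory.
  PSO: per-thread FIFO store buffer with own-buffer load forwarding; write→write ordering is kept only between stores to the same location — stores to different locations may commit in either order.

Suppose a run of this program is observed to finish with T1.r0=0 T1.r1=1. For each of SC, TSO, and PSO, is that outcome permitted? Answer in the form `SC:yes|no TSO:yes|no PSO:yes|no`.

SC:yes TSO:yes PSO:yes

outcome vector order: (T1.r0,T1.r1)
[SC] allowed = {(0,0); (0,1); (1,1)}
[TSO] allowed = {(0,0); (0,1); (1,1)}
[PSO] allowed = {(0,0); (0,1); (1,0); (1,1)}
target (0,1) ∈ {SC,TSO,PSO}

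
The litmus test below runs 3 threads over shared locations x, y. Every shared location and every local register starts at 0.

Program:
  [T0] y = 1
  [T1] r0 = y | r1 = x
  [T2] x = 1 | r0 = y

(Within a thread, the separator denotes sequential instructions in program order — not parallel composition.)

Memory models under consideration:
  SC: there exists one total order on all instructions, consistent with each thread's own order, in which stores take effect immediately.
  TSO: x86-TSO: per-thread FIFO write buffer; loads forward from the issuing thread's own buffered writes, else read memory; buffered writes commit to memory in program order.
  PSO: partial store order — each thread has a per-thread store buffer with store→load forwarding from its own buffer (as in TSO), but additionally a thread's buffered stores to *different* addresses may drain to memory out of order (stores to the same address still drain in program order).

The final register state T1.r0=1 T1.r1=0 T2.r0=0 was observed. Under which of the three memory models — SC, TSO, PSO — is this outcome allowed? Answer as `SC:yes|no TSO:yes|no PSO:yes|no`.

outcome vector order: (T1.r0,T1.r1,T2.r0)
SC (7): 0/0/0 0/0/1 0/1/0 0/1/1 1/0/1 1/1/0 1/1/1
TSO (8): 0/0/0 0/0/1 0/1/0 0/1/1 1/0/0 1/0/1 1/1/0 1/1/1
PSO (8): 0/0/0 0/0/1 0/1/0 0/1/1 1/0/0 1/0/1 1/1/0 1/1/1
target 1/0/0 ∈ {TSO,PSO}

SC:no TSO:yes PSO:yes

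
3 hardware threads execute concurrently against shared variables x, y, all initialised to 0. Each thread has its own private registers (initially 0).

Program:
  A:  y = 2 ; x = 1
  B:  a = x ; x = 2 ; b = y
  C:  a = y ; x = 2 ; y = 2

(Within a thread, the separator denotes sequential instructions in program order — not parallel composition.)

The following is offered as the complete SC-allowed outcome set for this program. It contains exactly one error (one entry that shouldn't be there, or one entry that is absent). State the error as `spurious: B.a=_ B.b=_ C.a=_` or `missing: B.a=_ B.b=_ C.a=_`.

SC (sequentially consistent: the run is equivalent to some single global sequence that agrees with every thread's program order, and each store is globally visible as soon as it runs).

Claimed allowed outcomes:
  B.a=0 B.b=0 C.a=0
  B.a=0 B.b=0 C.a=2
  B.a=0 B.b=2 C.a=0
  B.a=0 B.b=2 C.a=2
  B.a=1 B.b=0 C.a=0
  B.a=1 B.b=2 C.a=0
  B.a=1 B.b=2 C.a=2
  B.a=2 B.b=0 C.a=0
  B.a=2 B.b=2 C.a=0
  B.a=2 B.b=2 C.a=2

spurious: B.a=1 B.b=0 C.a=0

outcome vector order: (B.a,B.b,C.a)
[SC] allowed = {<0 0 0> <0 0 2> <0 2 0> <0 2 2> <1 2 0> <1 2 2> <2 0 0> <2 2 0> <2 2 2>}
claimed∖SC = {<1 0 0>}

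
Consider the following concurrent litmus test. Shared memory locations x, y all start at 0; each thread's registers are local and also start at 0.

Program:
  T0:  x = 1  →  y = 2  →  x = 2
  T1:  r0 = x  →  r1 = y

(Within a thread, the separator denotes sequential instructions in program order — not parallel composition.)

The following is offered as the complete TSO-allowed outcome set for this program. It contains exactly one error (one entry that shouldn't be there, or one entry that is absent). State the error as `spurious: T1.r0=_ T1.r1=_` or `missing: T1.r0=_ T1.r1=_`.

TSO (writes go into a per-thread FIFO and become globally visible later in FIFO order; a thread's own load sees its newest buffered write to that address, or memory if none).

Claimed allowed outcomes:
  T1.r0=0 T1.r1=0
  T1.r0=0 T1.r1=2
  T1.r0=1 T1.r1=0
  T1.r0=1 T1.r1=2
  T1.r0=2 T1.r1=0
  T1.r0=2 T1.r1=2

outcome vector order: (T1.r0,T1.r1)
under TSO → 0/0; 0/2; 1/0; 1/2; 2/2
claimed∖TSO = {2/0}

spurious: T1.r0=2 T1.r1=0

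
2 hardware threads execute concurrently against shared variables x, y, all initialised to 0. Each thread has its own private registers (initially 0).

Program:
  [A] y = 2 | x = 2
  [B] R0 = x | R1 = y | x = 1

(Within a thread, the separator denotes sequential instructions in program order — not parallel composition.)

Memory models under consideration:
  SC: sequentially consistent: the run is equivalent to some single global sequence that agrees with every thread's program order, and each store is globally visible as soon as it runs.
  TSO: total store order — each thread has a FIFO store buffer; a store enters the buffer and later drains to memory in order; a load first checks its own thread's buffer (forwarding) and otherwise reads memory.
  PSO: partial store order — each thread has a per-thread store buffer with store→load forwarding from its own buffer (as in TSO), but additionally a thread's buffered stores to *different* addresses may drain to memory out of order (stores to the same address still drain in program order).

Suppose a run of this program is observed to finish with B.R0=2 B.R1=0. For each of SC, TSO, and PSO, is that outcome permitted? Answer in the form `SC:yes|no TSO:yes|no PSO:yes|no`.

outcome vector order: (B.R0,B.R1)
under SC → <0 0>; <0 2>; <2 2>
under TSO → <0 0>; <0 2>; <2 2>
under PSO → <0 0>; <0 2>; <2 0>; <2 2>
target <2 0> ∈ {PSO}

SC:no TSO:no PSO:yes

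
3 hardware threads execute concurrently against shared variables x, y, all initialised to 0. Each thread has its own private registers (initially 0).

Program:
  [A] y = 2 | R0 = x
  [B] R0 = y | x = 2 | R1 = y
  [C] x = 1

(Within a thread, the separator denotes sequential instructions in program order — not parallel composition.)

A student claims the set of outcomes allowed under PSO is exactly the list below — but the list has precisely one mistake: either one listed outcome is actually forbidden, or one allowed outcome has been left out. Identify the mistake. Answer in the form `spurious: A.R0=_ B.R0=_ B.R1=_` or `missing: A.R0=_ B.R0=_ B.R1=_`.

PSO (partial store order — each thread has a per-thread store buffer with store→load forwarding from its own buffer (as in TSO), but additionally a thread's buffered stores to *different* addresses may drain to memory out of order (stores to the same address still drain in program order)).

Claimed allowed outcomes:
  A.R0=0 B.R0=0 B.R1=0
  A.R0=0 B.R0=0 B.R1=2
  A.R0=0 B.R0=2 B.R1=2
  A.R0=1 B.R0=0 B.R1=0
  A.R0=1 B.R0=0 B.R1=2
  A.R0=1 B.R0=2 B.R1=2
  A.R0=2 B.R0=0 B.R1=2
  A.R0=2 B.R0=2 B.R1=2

outcome vector order: (A.R0,B.R0,B.R1)
PSO (9): (0,0,0), (0,0,2), (0,2,2), (1,0,0), (1,0,2), (1,2,2), (2,0,0), (2,0,2), (2,2,2)
PSO∖claimed = {(2,0,0)}

missing: A.R0=2 B.R0=0 B.R1=0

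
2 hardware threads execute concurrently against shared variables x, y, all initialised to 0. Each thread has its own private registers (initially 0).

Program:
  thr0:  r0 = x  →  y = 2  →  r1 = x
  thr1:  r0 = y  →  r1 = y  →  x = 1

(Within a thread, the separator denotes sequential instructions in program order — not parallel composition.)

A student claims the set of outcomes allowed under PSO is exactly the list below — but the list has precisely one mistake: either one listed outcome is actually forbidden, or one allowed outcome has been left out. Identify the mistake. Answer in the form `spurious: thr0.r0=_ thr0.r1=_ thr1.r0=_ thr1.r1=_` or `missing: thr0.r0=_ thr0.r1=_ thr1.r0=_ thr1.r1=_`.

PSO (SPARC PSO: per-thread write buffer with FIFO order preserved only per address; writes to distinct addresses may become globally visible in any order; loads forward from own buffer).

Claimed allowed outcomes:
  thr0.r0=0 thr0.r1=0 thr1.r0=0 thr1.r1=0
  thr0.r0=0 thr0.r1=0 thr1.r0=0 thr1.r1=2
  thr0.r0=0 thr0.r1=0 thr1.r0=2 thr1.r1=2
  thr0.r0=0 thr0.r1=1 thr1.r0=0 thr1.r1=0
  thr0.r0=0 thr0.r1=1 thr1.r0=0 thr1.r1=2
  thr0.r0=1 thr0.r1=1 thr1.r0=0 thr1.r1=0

missing: thr0.r0=0 thr0.r1=1 thr1.r0=2 thr1.r1=2

outcome vector order: (thr0.r0,thr0.r1,thr1.r0,thr1.r1)
PSO (7): 0000 0002 0022 0100 0102 0122 1100
PSO∖claimed = {0122}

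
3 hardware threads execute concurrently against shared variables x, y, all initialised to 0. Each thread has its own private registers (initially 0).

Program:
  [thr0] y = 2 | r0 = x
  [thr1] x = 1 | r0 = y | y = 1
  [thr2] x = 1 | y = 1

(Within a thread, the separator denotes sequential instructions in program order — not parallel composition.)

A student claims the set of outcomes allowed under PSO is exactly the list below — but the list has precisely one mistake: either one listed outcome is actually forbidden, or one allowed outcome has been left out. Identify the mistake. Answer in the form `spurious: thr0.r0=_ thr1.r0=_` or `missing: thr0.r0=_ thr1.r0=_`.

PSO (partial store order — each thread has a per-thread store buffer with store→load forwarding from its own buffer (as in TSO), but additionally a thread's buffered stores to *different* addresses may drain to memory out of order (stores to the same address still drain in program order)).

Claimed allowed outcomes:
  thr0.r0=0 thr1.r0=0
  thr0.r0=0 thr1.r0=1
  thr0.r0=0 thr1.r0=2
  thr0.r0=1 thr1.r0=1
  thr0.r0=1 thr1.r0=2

missing: thr0.r0=1 thr1.r0=0

outcome vector order: (thr0.r0,thr1.r0)
PSO (6): <0 0>, <0 1>, <0 2>, <1 0>, <1 1>, <1 2>
PSO∖claimed = {<1 0>}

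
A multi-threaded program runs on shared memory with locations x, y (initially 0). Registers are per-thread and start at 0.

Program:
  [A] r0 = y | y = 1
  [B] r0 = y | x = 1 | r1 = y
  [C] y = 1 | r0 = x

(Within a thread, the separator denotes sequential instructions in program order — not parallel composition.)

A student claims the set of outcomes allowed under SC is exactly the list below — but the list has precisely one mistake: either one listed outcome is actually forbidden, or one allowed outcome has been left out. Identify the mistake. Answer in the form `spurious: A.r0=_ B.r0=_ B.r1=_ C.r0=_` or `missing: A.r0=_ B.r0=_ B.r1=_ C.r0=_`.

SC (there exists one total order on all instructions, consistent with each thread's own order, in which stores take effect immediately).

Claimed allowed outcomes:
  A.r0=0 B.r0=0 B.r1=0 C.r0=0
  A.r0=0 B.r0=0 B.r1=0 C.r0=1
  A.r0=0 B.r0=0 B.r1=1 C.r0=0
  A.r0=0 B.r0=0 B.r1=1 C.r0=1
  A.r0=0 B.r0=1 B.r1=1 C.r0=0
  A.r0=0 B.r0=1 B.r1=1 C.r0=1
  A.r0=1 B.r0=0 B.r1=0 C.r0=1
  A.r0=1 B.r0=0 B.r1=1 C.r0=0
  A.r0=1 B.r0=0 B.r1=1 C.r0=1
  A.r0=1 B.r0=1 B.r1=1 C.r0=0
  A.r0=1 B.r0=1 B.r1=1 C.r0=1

spurious: A.r0=0 B.r0=0 B.r1=0 C.r0=0

outcome vector order: (A.r0,B.r0,B.r1,C.r0)
SC: 10 outcomes — {(0,0,0,1); (0,0,1,0); (0,0,1,1); (0,1,1,0); (0,1,1,1); (1,0,0,1); (1,0,1,0); (1,0,1,1); (1,1,1,0); (1,1,1,1)}
claimed∖SC = {(0,0,0,0)}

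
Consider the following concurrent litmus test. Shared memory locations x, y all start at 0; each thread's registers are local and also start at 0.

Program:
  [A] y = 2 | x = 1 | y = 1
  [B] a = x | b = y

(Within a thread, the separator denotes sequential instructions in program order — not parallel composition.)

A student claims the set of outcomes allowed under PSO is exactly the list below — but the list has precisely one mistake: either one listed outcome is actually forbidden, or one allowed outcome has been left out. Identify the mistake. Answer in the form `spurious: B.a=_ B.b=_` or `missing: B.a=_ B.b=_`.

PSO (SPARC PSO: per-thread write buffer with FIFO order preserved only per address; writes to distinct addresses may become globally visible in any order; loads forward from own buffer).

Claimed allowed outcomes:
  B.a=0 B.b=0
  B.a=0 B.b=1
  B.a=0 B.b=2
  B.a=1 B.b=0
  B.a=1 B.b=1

missing: B.a=1 B.b=2

outcome vector order: (B.a,B.b)
under PSO → (0,0); (0,1); (0,2); (1,0); (1,1); (1,2)
PSO∖claimed = {(1,2)}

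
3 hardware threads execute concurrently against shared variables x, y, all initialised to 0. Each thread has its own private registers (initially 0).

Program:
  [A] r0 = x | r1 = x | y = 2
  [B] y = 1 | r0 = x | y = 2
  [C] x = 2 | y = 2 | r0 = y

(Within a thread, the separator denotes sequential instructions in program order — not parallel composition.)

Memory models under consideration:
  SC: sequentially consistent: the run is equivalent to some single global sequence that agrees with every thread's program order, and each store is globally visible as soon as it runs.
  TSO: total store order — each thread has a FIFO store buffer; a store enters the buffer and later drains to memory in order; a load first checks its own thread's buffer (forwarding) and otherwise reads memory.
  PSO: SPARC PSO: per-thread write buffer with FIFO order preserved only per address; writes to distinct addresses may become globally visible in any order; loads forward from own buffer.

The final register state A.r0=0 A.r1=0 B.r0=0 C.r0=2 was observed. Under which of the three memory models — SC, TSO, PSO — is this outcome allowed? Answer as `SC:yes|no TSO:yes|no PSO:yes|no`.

SC:yes TSO:yes PSO:yes

outcome vector order: (A.r0,A.r1,B.r0,C.r0)
[SC] allowed = {<0 0 0 2>; <0 0 2 1>; <0 0 2 2>; <0 2 0 2>; <0 2 2 1>; <0 2 2 2>; <2 2 0 2>; <2 2 2 1>; <2 2 2 2>}
[TSO] allowed = {<0 0 0 1>; <0 0 0 2>; <0 0 2 1>; <0 0 2 2>; <0 2 0 1>; <0 2 0 2>; <0 2 2 1>; <0 2 2 2>; <2 2 0 1>; <2 2 0 2>; <2 2 2 1>; <2 2 2 2>}
[PSO] allowed = {<0 0 0 1>; <0 0 0 2>; <0 0 2 1>; <0 0 2 2>; <0 2 0 1>; <0 2 0 2>; <0 2 2 1>; <0 2 2 2>; <2 2 0 1>; <2 2 0 2>; <2 2 2 1>; <2 2 2 2>}
target <0 0 0 2> ∈ {SC,TSO,PSO}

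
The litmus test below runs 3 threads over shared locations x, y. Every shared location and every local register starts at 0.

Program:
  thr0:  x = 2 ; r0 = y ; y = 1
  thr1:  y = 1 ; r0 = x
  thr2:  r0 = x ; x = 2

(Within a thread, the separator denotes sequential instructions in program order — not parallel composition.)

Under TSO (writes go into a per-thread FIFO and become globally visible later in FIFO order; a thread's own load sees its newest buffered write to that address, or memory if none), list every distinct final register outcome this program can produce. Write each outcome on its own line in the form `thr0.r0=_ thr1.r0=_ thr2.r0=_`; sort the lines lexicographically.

outcome vector order: (thr0.r0,thr1.r0,thr2.r0)
|TSO outcomes| = 8

thr0.r0=0 thr1.r0=0 thr2.r0=0
thr0.r0=0 thr1.r0=0 thr2.r0=2
thr0.r0=0 thr1.r0=2 thr2.r0=0
thr0.r0=0 thr1.r0=2 thr2.r0=2
thr0.r0=1 thr1.r0=0 thr2.r0=0
thr0.r0=1 thr1.r0=0 thr2.r0=2
thr0.r0=1 thr1.r0=2 thr2.r0=0
thr0.r0=1 thr1.r0=2 thr2.r0=2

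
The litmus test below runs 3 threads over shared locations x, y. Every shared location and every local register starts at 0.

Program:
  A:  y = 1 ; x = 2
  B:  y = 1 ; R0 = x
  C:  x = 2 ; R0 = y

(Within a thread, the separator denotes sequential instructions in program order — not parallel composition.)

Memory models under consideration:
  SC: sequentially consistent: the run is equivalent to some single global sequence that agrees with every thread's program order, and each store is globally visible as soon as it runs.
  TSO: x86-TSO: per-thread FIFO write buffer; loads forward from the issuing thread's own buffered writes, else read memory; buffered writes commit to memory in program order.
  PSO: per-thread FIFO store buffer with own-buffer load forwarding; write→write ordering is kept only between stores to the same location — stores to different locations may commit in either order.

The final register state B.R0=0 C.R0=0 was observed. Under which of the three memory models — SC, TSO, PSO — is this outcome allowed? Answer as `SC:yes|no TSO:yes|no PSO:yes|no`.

outcome vector order: (B.R0,C.R0)
SC: 3 outcomes — {0/1, 2/0, 2/1}
TSO: 4 outcomes — {0/0, 0/1, 2/0, 2/1}
PSO: 4 outcomes — {0/0, 0/1, 2/0, 2/1}
target 0/0 ∈ {TSO,PSO}

SC:no TSO:yes PSO:yes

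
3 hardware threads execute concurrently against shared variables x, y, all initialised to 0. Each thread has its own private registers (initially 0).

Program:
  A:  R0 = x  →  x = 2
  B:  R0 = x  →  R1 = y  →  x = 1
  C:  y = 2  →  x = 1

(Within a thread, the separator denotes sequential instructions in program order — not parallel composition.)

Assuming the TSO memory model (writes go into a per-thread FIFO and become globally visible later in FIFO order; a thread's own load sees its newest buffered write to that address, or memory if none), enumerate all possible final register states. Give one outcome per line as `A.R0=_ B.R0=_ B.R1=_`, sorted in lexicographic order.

A.R0=0 B.R0=0 B.R1=0
A.R0=0 B.R0=0 B.R1=2
A.R0=0 B.R0=1 B.R1=2
A.R0=0 B.R0=2 B.R1=0
A.R0=0 B.R0=2 B.R1=2
A.R0=1 B.R0=0 B.R1=0
A.R0=1 B.R0=0 B.R1=2
A.R0=1 B.R0=1 B.R1=2
A.R0=1 B.R0=2 B.R1=2

outcome vector order: (A.R0,B.R0,B.R1)
|TSO outcomes| = 9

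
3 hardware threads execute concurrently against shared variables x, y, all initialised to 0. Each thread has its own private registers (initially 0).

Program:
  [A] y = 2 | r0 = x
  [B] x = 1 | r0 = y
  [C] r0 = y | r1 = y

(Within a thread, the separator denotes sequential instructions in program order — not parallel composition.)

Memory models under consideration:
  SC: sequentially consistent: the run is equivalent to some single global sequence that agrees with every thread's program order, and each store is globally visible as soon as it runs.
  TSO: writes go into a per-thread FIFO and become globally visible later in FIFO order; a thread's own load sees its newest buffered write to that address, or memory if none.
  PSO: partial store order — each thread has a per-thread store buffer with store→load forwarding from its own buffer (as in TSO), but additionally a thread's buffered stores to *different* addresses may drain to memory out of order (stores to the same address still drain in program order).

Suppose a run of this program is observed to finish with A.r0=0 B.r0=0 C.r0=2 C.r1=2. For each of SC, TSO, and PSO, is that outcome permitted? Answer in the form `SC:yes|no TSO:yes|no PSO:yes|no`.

outcome vector order: (A.r0,B.r0,C.r0,C.r1)
[SC] allowed = {<0 2 0 0> <0 2 0 2> <0 2 2 2> <1 0 0 0> <1 0 0 2> <1 0 2 2> <1 2 0 0> <1 2 0 2> <1 2 2 2>}
[TSO] allowed = {<0 0 0 0> <0 0 0 2> <0 0 2 2> <0 2 0 0> <0 2 0 2> <0 2 2 2> <1 0 0 0> <1 0 0 2> <1 0 2 2> <1 2 0 0> <1 2 0 2> <1 2 2 2>}
[PSO] allowed = {<0 0 0 0> <0 0 0 2> <0 0 2 2> <0 2 0 0> <0 2 0 2> <0 2 2 2> <1 0 0 0> <1 0 0 2> <1 0 2 2> <1 2 0 0> <1 2 0 2> <1 2 2 2>}
target <0 0 2 2> ∈ {TSO,PSO}

SC:no TSO:yes PSO:yes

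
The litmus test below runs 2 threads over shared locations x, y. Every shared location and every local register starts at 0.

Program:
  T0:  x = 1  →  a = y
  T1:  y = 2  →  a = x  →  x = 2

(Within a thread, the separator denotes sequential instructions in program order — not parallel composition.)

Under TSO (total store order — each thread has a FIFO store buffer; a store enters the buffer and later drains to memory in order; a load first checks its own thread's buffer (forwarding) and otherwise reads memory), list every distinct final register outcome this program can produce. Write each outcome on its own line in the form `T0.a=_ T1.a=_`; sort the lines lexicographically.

T0.a=0 T1.a=0
T0.a=0 T1.a=1
T0.a=2 T1.a=0
T0.a=2 T1.a=1

outcome vector order: (T0.a,T1.a)
|TSO outcomes| = 4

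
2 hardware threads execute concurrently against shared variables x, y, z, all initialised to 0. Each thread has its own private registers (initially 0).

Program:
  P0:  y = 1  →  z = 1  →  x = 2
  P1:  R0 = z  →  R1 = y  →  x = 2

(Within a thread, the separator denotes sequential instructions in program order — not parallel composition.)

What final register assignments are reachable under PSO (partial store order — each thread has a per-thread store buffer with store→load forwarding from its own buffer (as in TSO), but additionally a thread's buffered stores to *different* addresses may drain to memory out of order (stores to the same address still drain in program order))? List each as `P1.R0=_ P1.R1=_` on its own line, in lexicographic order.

outcome vector order: (P1.R0,P1.R1)
|PSO outcomes| = 4

P1.R0=0 P1.R1=0
P1.R0=0 P1.R1=1
P1.R0=1 P1.R1=0
P1.R0=1 P1.R1=1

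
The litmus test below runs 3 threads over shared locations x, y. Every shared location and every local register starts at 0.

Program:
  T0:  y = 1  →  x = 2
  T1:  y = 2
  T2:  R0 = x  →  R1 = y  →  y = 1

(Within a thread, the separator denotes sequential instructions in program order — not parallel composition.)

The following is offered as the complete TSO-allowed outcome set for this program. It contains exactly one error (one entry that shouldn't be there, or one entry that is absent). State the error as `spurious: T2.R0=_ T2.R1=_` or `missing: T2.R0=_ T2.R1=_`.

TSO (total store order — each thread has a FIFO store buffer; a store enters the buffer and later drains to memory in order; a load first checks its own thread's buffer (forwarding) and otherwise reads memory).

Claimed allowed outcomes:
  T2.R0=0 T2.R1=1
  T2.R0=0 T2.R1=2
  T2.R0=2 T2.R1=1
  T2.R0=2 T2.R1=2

outcome vector order: (T2.R0,T2.R1)
[TSO] allowed = {(0,0); (0,1); (0,2); (2,1); (2,2)}
TSO∖claimed = {(0,0)}

missing: T2.R0=0 T2.R1=0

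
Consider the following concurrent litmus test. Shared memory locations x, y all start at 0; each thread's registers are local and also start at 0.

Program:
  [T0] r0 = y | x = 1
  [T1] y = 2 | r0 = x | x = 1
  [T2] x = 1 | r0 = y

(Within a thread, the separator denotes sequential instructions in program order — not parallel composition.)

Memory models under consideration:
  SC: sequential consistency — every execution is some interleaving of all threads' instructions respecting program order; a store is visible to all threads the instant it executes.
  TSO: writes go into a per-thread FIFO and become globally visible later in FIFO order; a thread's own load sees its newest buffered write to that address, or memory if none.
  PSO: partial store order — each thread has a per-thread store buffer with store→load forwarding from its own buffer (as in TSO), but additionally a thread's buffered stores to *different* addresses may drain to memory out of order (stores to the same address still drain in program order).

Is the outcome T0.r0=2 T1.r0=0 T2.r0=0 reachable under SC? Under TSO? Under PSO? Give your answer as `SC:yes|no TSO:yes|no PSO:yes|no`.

outcome vector order: (T0.r0,T1.r0,T2.r0)
under SC → 0/0/2; 0/1/0; 0/1/2; 2/0/2; 2/1/0; 2/1/2
under TSO → 0/0/0; 0/0/2; 0/1/0; 0/1/2; 2/0/0; 2/0/2; 2/1/0; 2/1/2
under PSO → 0/0/0; 0/0/2; 0/1/0; 0/1/2; 2/0/0; 2/0/2; 2/1/0; 2/1/2
target 2/0/0 ∈ {TSO,PSO}

SC:no TSO:yes PSO:yes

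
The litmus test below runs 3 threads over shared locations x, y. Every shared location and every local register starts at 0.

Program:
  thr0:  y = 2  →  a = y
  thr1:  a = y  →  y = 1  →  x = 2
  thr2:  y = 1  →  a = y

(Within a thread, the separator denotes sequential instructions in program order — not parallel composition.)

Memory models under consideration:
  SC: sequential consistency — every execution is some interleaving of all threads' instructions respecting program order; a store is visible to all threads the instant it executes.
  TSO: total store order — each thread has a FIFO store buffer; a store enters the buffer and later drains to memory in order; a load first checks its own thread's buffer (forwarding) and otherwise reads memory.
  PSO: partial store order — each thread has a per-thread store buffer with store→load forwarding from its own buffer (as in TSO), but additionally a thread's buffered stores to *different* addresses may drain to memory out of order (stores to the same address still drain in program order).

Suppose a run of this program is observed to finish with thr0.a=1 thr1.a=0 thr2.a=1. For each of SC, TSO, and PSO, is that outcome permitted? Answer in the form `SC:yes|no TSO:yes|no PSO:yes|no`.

SC:yes TSO:yes PSO:yes

outcome vector order: (thr0.a,thr1.a,thr2.a)
SC (12): (1,0,1) (1,0,2) (1,1,1) (1,1,2) (1,2,1) (1,2,2) (2,0,1) (2,0,2) (2,1,1) (2,1,2) (2,2,1) (2,2,2)
TSO (12): (1,0,1) (1,0,2) (1,1,1) (1,1,2) (1,2,1) (1,2,2) (2,0,1) (2,0,2) (2,1,1) (2,1,2) (2,2,1) (2,2,2)
PSO (12): (1,0,1) (1,0,2) (1,1,1) (1,1,2) (1,2,1) (1,2,2) (2,0,1) (2,0,2) (2,1,1) (2,1,2) (2,2,1) (2,2,2)
target (1,0,1) ∈ {SC,TSO,PSO}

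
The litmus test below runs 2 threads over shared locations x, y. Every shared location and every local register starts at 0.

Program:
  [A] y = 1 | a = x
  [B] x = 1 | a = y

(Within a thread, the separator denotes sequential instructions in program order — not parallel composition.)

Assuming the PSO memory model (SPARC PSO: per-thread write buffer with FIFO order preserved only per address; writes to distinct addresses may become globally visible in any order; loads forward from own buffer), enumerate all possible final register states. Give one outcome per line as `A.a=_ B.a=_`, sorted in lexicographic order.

A.a=0 B.a=0
A.a=0 B.a=1
A.a=1 B.a=0
A.a=1 B.a=1

outcome vector order: (A.a,B.a)
|PSO outcomes| = 4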